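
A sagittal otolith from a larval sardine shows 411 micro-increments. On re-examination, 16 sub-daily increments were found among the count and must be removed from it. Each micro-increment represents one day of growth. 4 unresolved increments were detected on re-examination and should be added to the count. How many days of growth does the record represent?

Adjusted count: 411 − 16 + 4 = 399 micro-increments.
One micro-increment per day makes the duration 399 days.

399 d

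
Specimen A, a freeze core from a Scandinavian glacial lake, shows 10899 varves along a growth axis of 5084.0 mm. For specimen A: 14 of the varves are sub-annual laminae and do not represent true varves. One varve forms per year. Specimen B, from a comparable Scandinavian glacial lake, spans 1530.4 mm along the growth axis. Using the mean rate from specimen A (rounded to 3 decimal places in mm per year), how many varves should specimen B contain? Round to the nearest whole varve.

3277 varves

Specimen A: correcting the raw count gives 10899 − 14 = 10885 true varves.
A: 5084.0 mm over 10885 years gives 5084.0 / 10885 ≈ 0.467 mm/yr.
Specimen B: 1530.4 mm / 0.467 mm per year = 3277.09 years ≈ 3277 varves.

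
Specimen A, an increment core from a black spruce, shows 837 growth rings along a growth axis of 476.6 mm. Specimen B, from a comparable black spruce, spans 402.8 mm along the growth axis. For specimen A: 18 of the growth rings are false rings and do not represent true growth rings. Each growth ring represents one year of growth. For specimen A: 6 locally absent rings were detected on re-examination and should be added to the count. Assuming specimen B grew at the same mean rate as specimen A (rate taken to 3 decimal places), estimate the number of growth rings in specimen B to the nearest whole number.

Specimen A: true growth ring count = 837 − 18 + 6 = 825.
A: Mean rate = 476.6 mm / 825 years ≈ 0.578 mm/yr.
Specimen B: 402.8 mm / 0.578 mm per year = 696.89 years ≈ 697 growth rings.

697 growth rings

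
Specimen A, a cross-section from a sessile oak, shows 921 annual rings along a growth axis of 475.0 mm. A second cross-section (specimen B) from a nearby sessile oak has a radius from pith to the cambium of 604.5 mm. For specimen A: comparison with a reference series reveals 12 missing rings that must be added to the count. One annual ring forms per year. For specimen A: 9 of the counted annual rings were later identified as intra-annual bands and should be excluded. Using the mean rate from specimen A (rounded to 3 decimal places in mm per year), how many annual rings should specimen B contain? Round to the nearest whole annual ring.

1176 annual rings

Specimen A: true annual ring count = 921 − 9 + 12 = 924.
A: 475.0 mm over 924 years gives 475.0 / 924 ≈ 0.514 mm/year.
For B, 604.5 / 0.514 = 1176.07 years ≈ 1176 annual rings.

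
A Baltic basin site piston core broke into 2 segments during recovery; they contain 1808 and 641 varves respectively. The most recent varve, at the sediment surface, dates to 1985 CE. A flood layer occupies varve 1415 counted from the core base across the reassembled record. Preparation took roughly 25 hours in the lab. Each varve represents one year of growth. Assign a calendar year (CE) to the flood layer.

Total varves = 1808 + 641 = 2449.
The flood layer sits at varve 1415 from the core base, so 2449 − 1415 = 1034 varves formed after it.
1985 − 1034 = 951 CE.

951 CE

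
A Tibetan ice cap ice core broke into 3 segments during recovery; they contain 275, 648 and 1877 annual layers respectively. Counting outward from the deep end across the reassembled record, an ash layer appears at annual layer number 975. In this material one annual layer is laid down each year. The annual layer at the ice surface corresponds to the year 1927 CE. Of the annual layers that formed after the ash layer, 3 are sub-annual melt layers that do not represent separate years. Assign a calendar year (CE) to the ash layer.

Total annual layers = 275 + 648 + 1877 = 2800.
Between annual layer 975 and the ice surface there are 2800 − 975 = 1825 annual layers.
Removing the 3 false annual layers leaves 1825 − 3 = 1822 true annual layers beyond the ash layer.
Counting back 1822 years from 1927 CE places the ash layer in 1927 − 1822 = 105 CE.

105 CE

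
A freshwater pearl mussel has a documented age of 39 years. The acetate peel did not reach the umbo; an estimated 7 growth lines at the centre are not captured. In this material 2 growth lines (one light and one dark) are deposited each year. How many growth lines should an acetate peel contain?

71 growth lines

Expected growth lines: 39 × 2 = 78.
Less the 7 uncaptured growth lines: 78 − 7 = 71.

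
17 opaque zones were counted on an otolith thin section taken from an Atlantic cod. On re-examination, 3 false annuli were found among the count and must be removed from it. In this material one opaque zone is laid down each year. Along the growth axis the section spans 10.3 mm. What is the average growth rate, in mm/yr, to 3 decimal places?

0.736 mm/yr

Correcting the raw count gives 17 − 3 = 14 true opaque zones.
10.3 mm over 14 years gives 10.3 / 14 ≈ 0.736 mm/yr.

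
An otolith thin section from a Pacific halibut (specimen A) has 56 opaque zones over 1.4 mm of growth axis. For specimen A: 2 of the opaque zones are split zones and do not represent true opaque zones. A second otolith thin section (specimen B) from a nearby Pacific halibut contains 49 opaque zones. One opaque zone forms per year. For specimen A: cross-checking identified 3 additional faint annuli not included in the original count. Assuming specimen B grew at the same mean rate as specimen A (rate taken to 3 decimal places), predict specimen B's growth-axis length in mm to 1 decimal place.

Specimen A: after corrections the count is 56 − 2 + 3 = 57 opaque zones.
A: 1.4 mm over 57 years gives 1.4 / 57 ≈ 0.025 mm per year.
For B, 0.025 mm/year × 49 years = 1.2 mm.

1.2 mm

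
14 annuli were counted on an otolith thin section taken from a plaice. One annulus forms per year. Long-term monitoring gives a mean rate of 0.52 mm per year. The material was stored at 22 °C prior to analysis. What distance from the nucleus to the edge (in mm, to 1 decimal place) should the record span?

14 years of growth are recorded.
Length ≈ 0.52 × 14 = 7.3 mm.

7.3 mm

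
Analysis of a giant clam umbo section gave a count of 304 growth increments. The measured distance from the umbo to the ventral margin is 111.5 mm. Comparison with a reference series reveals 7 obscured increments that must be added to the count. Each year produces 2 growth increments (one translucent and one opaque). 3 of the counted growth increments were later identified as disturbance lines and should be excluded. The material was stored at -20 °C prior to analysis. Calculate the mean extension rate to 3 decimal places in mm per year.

0.724 mm per year

Adjusted count: 304 − 3 + 7 = 308 growth increments.
308 growth increments at 2 per year is 308 / 2 = 154 years.
111.5 mm over 154 years gives 111.5 / 154 ≈ 0.724 mm per year.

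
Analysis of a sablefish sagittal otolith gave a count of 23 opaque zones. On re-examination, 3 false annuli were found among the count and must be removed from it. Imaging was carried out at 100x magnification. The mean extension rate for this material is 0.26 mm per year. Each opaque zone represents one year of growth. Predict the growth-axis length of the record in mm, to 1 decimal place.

True opaque zone count = 23 − 3 = 20.
Length ≈ 0.26 × 20 = 5.2 mm.

5.2 mm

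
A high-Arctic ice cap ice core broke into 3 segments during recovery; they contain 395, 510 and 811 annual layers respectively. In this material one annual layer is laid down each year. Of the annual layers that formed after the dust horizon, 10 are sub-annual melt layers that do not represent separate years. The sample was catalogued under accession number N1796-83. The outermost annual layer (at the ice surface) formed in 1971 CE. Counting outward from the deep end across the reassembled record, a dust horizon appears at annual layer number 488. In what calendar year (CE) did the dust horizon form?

Total annual layers = 395 + 510 + 811 = 1716.
Between annual layer 488 and the ice surface there are 1716 − 488 = 1228 annual layers.
Removing the 10 false annual layers leaves 1228 − 10 = 1218 true annual layers beyond the dust horizon.
The annual layer at the ice surface is 1971 CE, so the dust horizon dates to 1971 − 1218 = 753 CE.

753 CE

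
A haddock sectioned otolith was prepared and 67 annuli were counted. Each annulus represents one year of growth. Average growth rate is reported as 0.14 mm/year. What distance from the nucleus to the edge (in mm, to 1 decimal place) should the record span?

67 years of growth are recorded.
67 years at 0.14 mm/year gives 0.14 × 67 = 9.4 mm.

9.4 mm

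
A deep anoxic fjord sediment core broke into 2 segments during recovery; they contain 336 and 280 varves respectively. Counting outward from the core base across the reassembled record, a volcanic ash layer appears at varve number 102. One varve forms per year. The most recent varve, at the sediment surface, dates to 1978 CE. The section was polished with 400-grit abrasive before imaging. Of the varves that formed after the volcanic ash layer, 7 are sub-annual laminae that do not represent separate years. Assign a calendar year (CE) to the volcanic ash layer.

1471 CE

Total varves = 336 + 280 = 616.
616 − 102 = 514 varves lie beyond the volcanic ash layer toward the sediment surface.
Excluding 7 false varves: 514 − 7 = 507.
Counting back 507 years from 1978 CE places the volcanic ash layer in 1978 − 507 = 1471 CE.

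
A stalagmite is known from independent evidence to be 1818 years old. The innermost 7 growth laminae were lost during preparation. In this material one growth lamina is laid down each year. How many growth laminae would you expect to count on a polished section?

1811 growth laminae

One growth lamina per year gives 1818 growth laminae over 1818 years.
Subtracting the 7 growth laminae not captured gives 1818 − 7 = 1811 growth laminae in the record.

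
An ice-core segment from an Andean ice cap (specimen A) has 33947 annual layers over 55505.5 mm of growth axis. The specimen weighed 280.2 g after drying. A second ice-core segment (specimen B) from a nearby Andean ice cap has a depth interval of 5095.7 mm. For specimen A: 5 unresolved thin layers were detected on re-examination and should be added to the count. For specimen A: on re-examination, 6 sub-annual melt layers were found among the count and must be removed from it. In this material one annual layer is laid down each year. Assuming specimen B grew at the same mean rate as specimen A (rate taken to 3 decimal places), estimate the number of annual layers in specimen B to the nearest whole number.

Specimen A: adjusted count: 33947 − 6 + 5 = 33946 annual layers.
A: 55505.5 mm over 33946 years gives 55505.5 / 33946 ≈ 1.635 mm per year.
For B, 5095.7 / 1.635 = 3116.64 years ≈ 3117 annual layers.

3117 annual layers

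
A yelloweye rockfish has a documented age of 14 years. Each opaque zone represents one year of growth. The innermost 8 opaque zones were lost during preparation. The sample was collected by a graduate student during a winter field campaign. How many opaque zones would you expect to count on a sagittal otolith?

One opaque zone per year gives 14 opaque zones over 14 years.
Subtracting the 8 opaque zones not captured gives 14 − 8 = 6 opaque zones in the record.

6 opaque zones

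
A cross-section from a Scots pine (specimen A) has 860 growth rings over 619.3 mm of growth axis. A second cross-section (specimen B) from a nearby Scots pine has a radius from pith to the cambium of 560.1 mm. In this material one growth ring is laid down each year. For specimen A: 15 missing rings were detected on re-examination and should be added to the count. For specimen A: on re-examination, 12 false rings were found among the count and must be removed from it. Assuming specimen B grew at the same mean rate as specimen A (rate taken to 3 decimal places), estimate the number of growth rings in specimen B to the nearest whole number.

780 growth rings

Specimen A: after corrections the count is 860 − 12 + 15 = 863 growth rings.
A: 619.3 mm over 863 years gives 619.3 / 863 ≈ 0.718 mm per year.
Specimen B: 560.1 mm / 0.718 mm per year = 780.08 years ≈ 780 growth rings.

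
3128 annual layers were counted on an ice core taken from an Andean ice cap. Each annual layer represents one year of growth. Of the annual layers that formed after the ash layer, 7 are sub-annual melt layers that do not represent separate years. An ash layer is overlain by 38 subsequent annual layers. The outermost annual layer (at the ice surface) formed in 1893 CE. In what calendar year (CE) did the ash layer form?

1862 CE

38 annual layers formed after the ash layer.
38 − 7 false = 31 true annual layers after the ash layer.
Counting back 31 years from 1893 CE places the ash layer in 1893 − 31 = 1862 CE.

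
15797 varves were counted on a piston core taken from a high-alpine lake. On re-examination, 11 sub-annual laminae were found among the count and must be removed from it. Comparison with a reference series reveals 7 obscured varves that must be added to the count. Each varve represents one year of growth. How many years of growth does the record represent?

Adjusted count: 15797 − 11 + 7 = 15793 varves.
One varve per year makes the duration 15793 years.

15793 years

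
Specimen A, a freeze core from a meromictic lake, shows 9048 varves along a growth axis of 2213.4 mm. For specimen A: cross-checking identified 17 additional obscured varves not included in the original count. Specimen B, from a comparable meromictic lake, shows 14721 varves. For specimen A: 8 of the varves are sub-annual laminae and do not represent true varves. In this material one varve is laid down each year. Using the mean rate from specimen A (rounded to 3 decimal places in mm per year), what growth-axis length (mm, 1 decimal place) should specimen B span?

Specimen A: after corrections the count is 9048 − 8 + 17 = 9057 varves.
A: Mean rate = 2213.4 mm / 9057 years ≈ 0.244 mm/yr.
For B, 0.244 mm/year × 14721 years = 3591.9 mm.

3591.9 mm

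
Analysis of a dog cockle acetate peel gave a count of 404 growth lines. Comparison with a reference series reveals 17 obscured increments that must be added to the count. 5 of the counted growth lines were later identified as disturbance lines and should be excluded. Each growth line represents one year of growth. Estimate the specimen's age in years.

After corrections the count is 404 − 5 + 17 = 416 growth lines.
At one growth line per year, that is 416 years.

416 years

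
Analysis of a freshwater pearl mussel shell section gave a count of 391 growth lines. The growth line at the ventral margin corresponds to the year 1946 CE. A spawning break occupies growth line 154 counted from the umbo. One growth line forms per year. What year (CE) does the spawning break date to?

The spawning break sits at growth line 154 from the umbo, so 391 − 154 = 237 growth lines formed after it.
The growth line at the ventral margin is 1946 CE, so the spawning break dates to 1946 − 237 = 1709 CE.

1709 CE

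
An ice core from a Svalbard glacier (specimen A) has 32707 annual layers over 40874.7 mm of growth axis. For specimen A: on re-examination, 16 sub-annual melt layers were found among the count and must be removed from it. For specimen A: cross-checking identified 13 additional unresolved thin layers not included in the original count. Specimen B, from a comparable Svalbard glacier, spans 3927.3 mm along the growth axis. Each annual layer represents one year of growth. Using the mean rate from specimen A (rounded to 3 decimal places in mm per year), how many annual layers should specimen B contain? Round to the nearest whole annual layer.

3142 annual layers

Specimen A: adjusted count: 32707 − 16 + 13 = 32704 annual layers.
A: 40874.7 mm over 32704 years gives 40874.7 / 32704 ≈ 1.250 mm/yr.
Specimen B: 3927.3 mm / 1.250 mm per year = 3141.84 years ≈ 3142 annual layers.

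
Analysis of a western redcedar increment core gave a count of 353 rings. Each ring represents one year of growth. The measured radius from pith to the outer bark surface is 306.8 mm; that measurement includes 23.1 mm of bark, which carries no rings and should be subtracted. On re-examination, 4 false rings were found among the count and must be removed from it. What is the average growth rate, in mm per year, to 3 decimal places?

Correcting the raw count gives 353 − 4 = 349 true rings.
Removing the 23.1 mm offcut leaves 306.8 − 23.1 = 283.7 mm.
Mean rate = 283.7 mm / 349 years ≈ 0.813 mm per year.

0.813 mm per year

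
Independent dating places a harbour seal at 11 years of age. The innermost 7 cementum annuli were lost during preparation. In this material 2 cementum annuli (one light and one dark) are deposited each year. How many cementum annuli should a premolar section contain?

11 years at 2 cementum annuli per year gives 11 × 2 = 22 cementum annuli.
Less the 7 uncaptured cementum annuli: 22 − 7 = 15.

15 cementum annuli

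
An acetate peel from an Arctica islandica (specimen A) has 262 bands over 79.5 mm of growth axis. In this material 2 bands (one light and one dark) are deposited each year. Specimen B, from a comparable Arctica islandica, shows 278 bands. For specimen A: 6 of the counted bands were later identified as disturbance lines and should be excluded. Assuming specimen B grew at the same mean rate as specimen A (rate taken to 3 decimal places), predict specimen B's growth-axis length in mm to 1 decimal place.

Specimen A: true band count = 262 − 6 = 256.
Specimen A: with 2 bands per year, 256 / 2 = 128 years.
A: Extension rate ≈ 79.5 / 128 = 0.621 mm/year.
Specimen B: dividing by 2 bands per year: 278 / 2 = 139 years. For B, 0.621 mm/year × 139 years = 86.3 mm.

86.3 mm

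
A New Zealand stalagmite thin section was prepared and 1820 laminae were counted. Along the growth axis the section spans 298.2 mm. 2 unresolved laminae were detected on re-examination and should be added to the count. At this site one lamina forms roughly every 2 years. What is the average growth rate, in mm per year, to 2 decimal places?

After corrections the count is 1820 + 2 = 1822 laminae.
Multiplying by 2 years per lamina: 1822 × 2 = 3644 years.
Mean rate = 298.2 mm / 3644 years ≈ 0.08 mm per year.

0.08 mm per year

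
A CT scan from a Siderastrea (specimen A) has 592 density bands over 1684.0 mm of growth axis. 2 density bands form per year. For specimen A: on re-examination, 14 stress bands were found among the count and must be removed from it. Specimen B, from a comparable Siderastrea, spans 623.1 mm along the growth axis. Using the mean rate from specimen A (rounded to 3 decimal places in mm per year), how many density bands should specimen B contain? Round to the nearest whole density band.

Specimen A: after corrections the count is 592 − 14 = 578 density bands.
Specimen A: dividing by 2 density bands per year: 578 / 2 = 289 years.
A: 1684.0 mm over 289 years gives 1684.0 / 289 ≈ 5.827 mm/yr.
Specimen B: 623.1 mm / 5.827 mm per year = 106.93 years; at 2 density bands per year that is 106.93 × 2 ≈ 214 density bands.

214 density bands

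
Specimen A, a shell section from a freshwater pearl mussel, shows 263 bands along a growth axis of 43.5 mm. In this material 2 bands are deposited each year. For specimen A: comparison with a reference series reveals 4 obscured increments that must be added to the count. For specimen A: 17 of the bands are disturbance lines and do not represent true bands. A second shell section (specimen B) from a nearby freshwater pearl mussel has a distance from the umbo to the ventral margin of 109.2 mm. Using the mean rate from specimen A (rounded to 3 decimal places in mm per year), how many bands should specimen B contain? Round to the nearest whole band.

628 bands

Specimen A: correcting the raw count gives 263 − 17 + 4 = 250 true bands.
Specimen A: dividing by 2 bands per year: 250 / 2 = 125 years.
A: 43.5 mm over 125 years gives 43.5 / 125 ≈ 0.348 mm per year.
Specimen B: 109.2 mm / 0.348 mm per year = 313.79 years; at 2 bands per year that is 313.79 × 2 ≈ 628 bands.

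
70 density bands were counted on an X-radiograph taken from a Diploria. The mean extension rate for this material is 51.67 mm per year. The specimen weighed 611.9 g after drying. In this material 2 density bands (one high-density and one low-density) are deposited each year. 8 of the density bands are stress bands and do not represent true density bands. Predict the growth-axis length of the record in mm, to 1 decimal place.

1601.8 mm

After corrections the count is 70 − 8 = 62 density bands.
With 2 density bands per year, 62 / 2 = 31 years.
Predicted length = 51.67 mm/year × 31 years = 1601.8 mm.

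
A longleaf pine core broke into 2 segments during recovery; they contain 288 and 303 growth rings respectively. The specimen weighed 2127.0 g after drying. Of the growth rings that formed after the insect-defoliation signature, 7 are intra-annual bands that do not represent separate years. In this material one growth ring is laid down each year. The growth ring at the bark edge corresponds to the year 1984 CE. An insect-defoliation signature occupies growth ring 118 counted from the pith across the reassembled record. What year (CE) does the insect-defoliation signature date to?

1518 CE

Total growth rings = 288 + 303 = 591.
Between growth ring 118 and the bark edge there are 591 − 118 = 473 growth rings.
Excluding 7 false growth rings: 473 − 7 = 466.
1984 − 466 = 1518 CE.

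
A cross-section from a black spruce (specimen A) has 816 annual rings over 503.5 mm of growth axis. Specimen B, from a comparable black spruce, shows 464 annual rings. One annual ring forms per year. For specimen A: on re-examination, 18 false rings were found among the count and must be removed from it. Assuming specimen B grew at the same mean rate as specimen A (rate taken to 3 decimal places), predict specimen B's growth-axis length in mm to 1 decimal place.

Specimen A: correcting the raw count gives 816 − 18 = 798 true annual rings.
A: 503.5 mm over 798 years gives 503.5 / 798 ≈ 0.631 mm/year.
Length of B = 0.631 × 464 = 292.8 mm.

292.8 mm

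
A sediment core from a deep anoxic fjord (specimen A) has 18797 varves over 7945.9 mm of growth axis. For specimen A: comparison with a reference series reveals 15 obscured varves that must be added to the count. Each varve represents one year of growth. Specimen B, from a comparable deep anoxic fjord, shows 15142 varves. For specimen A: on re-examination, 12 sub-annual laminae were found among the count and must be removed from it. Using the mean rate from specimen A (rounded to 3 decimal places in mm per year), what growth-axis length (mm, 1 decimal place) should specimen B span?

Specimen A: correcting the raw count gives 18797 − 12 + 15 = 18800 true varves.
A: Mean rate = 7945.9 mm / 18800 years ≈ 0.423 mm/year.
For B, 0.423 mm/year × 15142 years = 6405.1 mm.

6405.1 mm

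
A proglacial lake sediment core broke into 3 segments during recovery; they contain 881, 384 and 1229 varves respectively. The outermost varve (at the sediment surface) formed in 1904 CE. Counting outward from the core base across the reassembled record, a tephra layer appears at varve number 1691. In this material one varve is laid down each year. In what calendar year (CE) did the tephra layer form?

Total varves = 881 + 384 + 1229 = 2494.
Between varve 1691 and the sediment surface there are 2494 − 1691 = 803 varves.
Counting back 803 years from 1904 CE places the tephra layer in 1904 − 803 = 1101 CE.

1101 CE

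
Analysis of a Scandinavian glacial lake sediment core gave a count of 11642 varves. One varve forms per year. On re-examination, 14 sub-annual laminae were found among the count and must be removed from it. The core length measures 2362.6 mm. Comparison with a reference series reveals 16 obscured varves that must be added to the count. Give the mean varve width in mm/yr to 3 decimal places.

True varve count = 11642 − 14 + 16 = 11644.
Extension rate ≈ 2362.6 / 11644 = 0.203 mm/yr.

0.203 mm/yr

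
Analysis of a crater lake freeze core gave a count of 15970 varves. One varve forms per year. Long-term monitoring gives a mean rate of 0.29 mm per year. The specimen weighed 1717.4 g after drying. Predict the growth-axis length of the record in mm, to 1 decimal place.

4631.3 mm

The record spans 15970 years at 0.29 mm per year.
Length ≈ 0.29 × 15970 = 4631.3 mm.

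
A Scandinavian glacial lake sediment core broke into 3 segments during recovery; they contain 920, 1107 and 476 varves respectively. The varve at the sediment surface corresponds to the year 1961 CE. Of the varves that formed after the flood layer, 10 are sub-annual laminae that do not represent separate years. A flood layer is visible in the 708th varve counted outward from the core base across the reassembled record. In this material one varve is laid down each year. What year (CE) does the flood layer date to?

176 CE

Total varves = 920 + 1107 + 476 = 2503.
2503 − 708 = 1795 varves lie beyond the flood layer toward the sediment surface.
Excluding 10 false varves: 1795 − 10 = 1785.
1961 − 1785 = 176 CE.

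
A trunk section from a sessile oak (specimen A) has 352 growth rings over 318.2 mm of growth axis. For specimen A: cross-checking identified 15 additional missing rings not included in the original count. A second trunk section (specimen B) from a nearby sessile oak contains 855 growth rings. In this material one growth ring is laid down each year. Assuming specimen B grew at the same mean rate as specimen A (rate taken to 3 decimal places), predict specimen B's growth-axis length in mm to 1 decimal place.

Specimen A: true growth ring count = 352 + 15 = 367.
A: Mean rate = 318.2 mm / 367 years ≈ 0.867 mm per year.
Length of B = 0.867 × 855 = 741.3 mm.

741.3 mm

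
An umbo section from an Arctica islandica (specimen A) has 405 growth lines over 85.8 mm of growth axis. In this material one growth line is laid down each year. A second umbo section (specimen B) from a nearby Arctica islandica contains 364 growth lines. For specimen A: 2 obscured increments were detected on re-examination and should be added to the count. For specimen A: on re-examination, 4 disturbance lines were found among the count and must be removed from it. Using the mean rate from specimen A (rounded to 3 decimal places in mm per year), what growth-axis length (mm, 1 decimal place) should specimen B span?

77.5 mm

Specimen A: true growth line count = 405 − 4 + 2 = 403.
A: Mean rate = 85.8 mm / 403 years ≈ 0.213 mm/yr.
Length of B = 0.213 × 364 = 77.5 mm.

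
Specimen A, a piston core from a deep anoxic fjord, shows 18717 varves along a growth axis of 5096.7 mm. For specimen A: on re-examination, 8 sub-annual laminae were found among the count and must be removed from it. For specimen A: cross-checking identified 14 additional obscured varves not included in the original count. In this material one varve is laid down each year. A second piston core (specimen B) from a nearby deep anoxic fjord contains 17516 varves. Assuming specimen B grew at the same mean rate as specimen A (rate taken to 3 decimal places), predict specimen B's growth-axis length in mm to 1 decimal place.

Specimen A: adjusted count: 18717 − 8 + 14 = 18723 varves.
A: Extension rate ≈ 5096.7 / 18723 = 0.272 mm/yr.
B's length ≈ 0.272 × 17516 = 4764.4 mm.

4764.4 mm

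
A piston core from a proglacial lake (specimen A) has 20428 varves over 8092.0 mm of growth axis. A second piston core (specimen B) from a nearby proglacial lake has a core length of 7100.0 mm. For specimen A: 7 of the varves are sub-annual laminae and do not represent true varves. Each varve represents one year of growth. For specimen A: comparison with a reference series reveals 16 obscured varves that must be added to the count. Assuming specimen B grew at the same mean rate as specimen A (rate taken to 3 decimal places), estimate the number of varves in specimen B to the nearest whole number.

17929 varves

Specimen A: true varve count = 20428 − 7 + 16 = 20437.
A: Extension rate ≈ 8092.0 / 20437 = 0.396 mm/yr.
Specimen B: 7100.0 mm / 0.396 mm per year = 17929.29 years ≈ 17929 varves.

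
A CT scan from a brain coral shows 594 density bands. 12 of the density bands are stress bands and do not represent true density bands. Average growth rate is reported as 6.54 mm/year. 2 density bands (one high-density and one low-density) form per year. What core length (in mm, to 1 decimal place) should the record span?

True density band count = 594 − 12 = 582.
582 density bands at 2 per year is 582 / 2 = 291 years.
291 years at 6.54 mm/year gives 6.54 × 291 = 1903.1 mm.

1903.1 mm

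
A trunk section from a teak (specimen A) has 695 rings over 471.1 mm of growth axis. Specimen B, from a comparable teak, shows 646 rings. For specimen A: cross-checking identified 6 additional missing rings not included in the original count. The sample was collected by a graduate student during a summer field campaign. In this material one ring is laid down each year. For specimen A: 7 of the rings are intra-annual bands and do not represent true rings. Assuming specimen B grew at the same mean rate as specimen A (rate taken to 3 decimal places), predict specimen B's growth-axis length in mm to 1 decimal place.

438.6 mm

Specimen A: after corrections the count is 695 − 7 + 6 = 694 rings.
A: Mean rate = 471.1 mm / 694 years ≈ 0.679 mm per year.
For B, 0.679 mm/year × 646 years = 438.6 mm.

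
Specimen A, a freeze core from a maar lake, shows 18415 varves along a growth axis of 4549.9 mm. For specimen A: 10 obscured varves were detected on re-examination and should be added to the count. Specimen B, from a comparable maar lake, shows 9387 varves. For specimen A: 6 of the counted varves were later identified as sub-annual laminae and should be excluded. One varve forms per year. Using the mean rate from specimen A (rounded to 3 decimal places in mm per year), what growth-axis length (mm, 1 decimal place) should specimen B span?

2318.6 mm

Specimen A: adjusted count: 18415 − 6 + 10 = 18419 varves.
A: Extension rate ≈ 4549.9 / 18419 = 0.247 mm per year.
Length of B = 0.247 × 9387 = 2318.6 mm.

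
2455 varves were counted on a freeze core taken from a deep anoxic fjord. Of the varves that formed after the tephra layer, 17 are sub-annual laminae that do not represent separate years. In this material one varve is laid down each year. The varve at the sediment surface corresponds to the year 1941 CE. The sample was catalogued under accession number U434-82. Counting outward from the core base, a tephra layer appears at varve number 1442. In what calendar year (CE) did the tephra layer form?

2455 − 1442 = 1013 varves lie beyond the tephra layer toward the sediment surface.
Excluding 17 false varves: 1013 − 17 = 996.
1941 − 996 = 945 CE.

945 CE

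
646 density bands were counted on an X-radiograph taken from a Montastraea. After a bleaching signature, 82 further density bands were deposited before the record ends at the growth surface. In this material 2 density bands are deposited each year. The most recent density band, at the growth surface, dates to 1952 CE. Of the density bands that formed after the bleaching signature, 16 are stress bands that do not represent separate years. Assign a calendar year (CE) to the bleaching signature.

1919 CE

There are 82 density bands younger than the bleaching signature.
Excluding 16 false density bands: 82 − 16 = 66.
66 density bands at 2 per year is 66 / 2 = 33 years.
1952 − 33 = 1919 CE.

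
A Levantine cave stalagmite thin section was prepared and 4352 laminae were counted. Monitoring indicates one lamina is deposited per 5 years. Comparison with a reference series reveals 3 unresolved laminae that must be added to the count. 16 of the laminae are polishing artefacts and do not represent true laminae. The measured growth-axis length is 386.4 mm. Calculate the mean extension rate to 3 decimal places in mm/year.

Correcting the raw count gives 4352 − 16 + 3 = 4339 true laminae.
4339 laminae at 5 years each span 4339 × 5 = 21695 years.
Mean rate = 386.4 mm / 21695 years ≈ 0.018 mm/year.

0.018 mm/year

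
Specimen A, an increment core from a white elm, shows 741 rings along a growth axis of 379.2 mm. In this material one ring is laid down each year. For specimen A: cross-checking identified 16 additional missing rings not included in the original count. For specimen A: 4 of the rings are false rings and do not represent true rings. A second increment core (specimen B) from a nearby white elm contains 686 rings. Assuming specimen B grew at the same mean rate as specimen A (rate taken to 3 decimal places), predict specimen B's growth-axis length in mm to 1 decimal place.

345.7 mm

Specimen A: true ring count = 741 − 4 + 16 = 753.
A: Mean rate = 379.2 mm / 753 years ≈ 0.504 mm per year.
For B, 0.504 mm/year × 686 years = 345.7 mm.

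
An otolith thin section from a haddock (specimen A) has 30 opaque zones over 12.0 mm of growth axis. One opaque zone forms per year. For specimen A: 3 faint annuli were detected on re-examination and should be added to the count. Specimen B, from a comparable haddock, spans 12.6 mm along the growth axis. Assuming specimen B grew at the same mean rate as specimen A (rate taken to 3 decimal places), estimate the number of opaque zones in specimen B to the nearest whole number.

Specimen A: after corrections the count is 30 + 3 = 33 opaque zones.
A: 12.0 mm over 33 years gives 12.0 / 33 ≈ 0.364 mm/yr.
B spans 12.6 / 0.364 = 34.62 years ≈ 35 opaque zones.

35 opaque zones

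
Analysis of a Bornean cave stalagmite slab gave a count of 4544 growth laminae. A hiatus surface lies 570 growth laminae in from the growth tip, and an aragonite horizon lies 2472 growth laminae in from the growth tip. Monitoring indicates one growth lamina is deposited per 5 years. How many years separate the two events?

9510 yr

The two markers are separated by 2472 − 570 = 1902 growth laminae.
1902 growth laminae at 5 years each span 1902 × 5 = 9510 years.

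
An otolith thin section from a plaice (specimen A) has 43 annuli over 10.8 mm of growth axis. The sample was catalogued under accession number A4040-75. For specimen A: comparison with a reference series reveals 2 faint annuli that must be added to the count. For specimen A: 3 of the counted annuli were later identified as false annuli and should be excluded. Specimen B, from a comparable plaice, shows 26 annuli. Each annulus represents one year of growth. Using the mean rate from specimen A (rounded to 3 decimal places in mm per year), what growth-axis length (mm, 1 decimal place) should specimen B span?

6.7 mm

Specimen A: correcting the raw count gives 43 − 3 + 2 = 42 true annuli.
A: 10.8 mm over 42 years gives 10.8 / 42 ≈ 0.257 mm/year.
B's length ≈ 0.257 × 26 = 6.7 mm.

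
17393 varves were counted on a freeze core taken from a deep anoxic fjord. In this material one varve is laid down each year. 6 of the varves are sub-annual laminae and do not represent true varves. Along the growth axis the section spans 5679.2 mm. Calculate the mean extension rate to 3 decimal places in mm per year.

True varve count = 17393 − 6 = 17387.
Mean rate = 5679.2 mm / 17387 years ≈ 0.327 mm per year.

0.327 mm per year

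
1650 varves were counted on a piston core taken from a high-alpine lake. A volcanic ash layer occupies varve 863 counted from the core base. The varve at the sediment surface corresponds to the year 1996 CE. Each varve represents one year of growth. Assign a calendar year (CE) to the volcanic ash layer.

1209 CE

1650 − 863 = 787 varves lie beyond the volcanic ash layer toward the sediment surface.
1996 − 787 = 1209 CE.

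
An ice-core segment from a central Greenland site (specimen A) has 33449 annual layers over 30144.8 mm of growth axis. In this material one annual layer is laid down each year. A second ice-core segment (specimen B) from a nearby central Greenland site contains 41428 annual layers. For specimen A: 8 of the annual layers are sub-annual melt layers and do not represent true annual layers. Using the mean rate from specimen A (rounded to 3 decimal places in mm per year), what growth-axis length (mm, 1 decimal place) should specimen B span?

37326.6 mm

Specimen A: adjusted count: 33449 − 8 = 33441 annual layers.
A: Extension rate ≈ 30144.8 / 33441 = 0.901 mm per year.
Length of B = 0.901 × 41428 = 37326.6 mm.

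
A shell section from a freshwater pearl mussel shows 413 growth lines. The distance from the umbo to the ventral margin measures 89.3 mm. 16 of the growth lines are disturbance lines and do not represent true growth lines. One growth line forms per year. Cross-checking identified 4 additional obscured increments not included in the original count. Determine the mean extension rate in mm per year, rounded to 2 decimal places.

Correcting the raw count gives 413 − 16 + 4 = 401 true growth lines.
Mean rate = 89.3 mm / 401 years ≈ 0.22 mm per year.

0.22 mm per year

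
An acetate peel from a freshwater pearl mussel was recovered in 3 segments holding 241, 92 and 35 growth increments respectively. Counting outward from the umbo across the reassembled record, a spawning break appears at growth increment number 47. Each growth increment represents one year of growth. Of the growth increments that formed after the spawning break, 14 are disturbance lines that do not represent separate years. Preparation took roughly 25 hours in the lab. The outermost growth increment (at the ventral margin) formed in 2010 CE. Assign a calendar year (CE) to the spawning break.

Total growth increments = 241 + 92 + 35 = 368.
The spawning break sits at growth increment 47 from the umbo, so 368 − 47 = 321 growth increments formed after it.
321 − 14 false = 307 true growth increments after the spawning break.
Counting back 307 years from 2010 CE places the spawning break in 2010 − 307 = 1703 CE.

1703 CE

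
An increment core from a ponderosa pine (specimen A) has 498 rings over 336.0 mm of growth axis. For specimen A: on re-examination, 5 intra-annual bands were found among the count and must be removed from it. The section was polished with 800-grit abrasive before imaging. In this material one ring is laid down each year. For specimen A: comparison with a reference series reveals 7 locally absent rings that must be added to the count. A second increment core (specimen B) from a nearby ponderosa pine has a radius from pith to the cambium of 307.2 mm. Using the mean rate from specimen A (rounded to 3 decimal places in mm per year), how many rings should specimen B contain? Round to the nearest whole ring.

Specimen A: true ring count = 498 − 5 + 7 = 500.
A: Mean rate = 336.0 mm / 500 years ≈ 0.672 mm per year.
For B, 307.2 / 0.672 = 457.14 years ≈ 457 rings.

457 rings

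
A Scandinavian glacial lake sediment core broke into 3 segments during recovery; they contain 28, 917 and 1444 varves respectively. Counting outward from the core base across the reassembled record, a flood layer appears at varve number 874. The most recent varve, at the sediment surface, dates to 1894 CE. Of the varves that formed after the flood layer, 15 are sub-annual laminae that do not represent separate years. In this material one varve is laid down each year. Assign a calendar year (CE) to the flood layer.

Total varves = 28 + 917 + 1444 = 2389.
Between varve 874 and the sediment surface there are 2389 − 874 = 1515 varves.
1515 − 15 false = 1500 true varves after the flood layer.
Counting back 1500 years from 1894 CE places the flood layer in 1894 − 1500 = 394 CE.

394 CE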